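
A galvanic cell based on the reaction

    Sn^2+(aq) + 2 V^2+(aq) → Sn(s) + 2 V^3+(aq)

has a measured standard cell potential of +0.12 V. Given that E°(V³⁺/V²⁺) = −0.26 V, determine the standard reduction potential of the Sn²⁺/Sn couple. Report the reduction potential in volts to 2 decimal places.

In the reaction as written the Sn²⁺/Sn couple is reduced (cathode) and V³⁺/V²⁺ is oxidized (anode), so E°cell = E°(Sn²⁺/Sn) − E°(V³⁺/V²⁺).
E°(Sn²⁺/Sn) = E°cell + E°(anode) = +0.12 + (−0.26) = −0.14 V.

−0.14 V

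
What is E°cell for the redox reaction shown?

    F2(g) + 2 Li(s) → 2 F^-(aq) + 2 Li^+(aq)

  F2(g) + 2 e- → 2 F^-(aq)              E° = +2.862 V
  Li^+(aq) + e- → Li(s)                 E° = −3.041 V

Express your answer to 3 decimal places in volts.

F2(g) gains electrons, so the F₂/F⁻ couple is the cathode; the Li⁺/Li couple is the anode.
E°cell = E°(cathode) − E°(anode) = +2.862 − (−3.041) = +5.903 V.

+5.903 V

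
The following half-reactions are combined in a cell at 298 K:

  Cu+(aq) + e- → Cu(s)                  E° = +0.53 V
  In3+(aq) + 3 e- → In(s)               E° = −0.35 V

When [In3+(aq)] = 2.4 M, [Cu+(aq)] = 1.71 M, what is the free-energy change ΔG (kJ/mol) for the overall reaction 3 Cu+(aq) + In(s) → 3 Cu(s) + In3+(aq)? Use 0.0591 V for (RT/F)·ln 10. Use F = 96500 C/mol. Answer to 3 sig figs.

−257 kJ/mol

With Cu⁺/Cu reduced at the cathode, E°cell = +0.53 − (−0.35) = +0.88 V and n = 3.
Q = [In3+(aq)] / [Cu+(aq)]^3 = 0.48, so log Q = −0.319 and E = +0.88 − (0.0591/3)(−0.319) = +0.8863 V.
Finally ΔG = −nFE = −(3)(96500 C/mol)(+0.8863 V) = −257 kJ/mol.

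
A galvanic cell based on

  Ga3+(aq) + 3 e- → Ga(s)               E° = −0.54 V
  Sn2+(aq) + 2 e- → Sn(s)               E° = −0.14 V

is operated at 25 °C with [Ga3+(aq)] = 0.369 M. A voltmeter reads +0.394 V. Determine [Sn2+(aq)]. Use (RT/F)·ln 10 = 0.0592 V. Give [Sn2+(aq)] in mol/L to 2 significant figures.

0.32 M

The Sn²⁺/Sn couple has the larger reduction potential, so it is the cathode: E°cell = −0.14 − (−0.54) = +0.40 V and n = 6.
From the Nernst equation, log Q = n(E° − E)/0.0592 = 6·(+0.40 − (+0.394))/0.0592 = 0.608.
Balancing electrons gives 3 Sn2+(aq) + 2 Ga(s) → 3 Sn(s) + 2 Ga3+(aq); thus Q = [Ga3+(aq)]^2 / [Sn2+(aq)]^3.
Substituting the known concentrations and solving, log [Sn2+(aq)] = −0.491 and [Sn2+(aq)] = 0.32 M.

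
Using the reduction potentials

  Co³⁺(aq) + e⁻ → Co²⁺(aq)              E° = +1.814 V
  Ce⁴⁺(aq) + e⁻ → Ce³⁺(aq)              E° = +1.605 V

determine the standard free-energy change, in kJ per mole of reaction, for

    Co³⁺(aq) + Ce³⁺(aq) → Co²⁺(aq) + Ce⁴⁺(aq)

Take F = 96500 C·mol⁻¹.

In the reaction as written Co³⁺(aq) is reduced, so the Co³⁺/Co²⁺ couple is the cathode and Ce⁴⁺/Ce³⁺ is the anode.
E°cell = +1.814 − (+1.605) = +0.209 V; balancing electrons gives n = 1.
ΔG° = −nFE°cell = −(1)(96500)(+0.209) J/mol = −20.2 kJ/mol.

−20.2 kJ/mol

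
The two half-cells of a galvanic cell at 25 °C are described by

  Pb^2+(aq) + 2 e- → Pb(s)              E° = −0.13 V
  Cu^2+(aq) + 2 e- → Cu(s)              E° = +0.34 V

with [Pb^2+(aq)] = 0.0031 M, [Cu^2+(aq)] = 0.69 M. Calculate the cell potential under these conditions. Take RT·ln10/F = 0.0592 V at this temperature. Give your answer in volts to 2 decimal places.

+0.54 V

Cu²⁺/Cu is reduced (cathode, E° = +0.34 V) and Pb²⁺/Pb is oxidized (anode).
E°cell = +0.34 − (−0.13) = +0.47 V, with n = 2 electrons transferred.
Balancing gives Cu^2+(aq) + Pb(s) → Cu(s) + Pb^2+(aq); hence Q = [Pb^2+(aq)] / [Cu^2+(aq)] = 0.00449 (log Q = −2.347).
E = E° − (0.0592/n)·log Q = +0.47 − (0.0592/2)(−2.347) = +0.54 V.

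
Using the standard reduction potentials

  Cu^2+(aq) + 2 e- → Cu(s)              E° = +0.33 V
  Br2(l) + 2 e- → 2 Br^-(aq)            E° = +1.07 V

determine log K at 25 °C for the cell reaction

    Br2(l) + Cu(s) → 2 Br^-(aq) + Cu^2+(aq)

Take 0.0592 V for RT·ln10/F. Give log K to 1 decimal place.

log K = 25.0

The Br₂/Br⁻ couple is reduced (cathode); E°cell = +1.07 − (+0.33) = +0.74 V with n = 2.
At equilibrium E = 0, so log K = nE°cell / 0.0592 = (2)(+0.74) / 0.0592 = 25.0.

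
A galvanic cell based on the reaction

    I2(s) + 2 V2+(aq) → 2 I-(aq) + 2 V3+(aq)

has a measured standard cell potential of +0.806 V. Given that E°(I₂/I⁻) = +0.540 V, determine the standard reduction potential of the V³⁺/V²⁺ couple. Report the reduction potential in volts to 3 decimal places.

−0.266 V

In the reaction as written the I₂/I⁻ couple is reduced (cathode) and V³⁺/V²⁺ is oxidized (anode), so E°cell = E°(I₂/I⁻) − E°(V³⁺/V²⁺).
E°(V³⁺/V²⁺) = E°(cathode) − E°cell = +0.540 − (+0.806) = −0.266 V.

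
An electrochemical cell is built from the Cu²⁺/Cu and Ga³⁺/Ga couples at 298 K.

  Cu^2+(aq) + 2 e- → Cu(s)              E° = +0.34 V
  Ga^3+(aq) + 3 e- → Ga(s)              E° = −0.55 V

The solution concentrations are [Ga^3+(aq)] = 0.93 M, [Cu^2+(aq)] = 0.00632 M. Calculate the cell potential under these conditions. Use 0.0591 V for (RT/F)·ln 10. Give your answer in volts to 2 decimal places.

The Cu²⁺/Cu couple has the more positive E°, so it is the cathode; Ga³⁺/Ga is the anode.
The standard potential is +0.34 − (−0.55) = +0.89 V and the balanced reaction transfers n = 6 electrons.
Balancing gives 3 Cu^2+(aq) + 2 Ga(s) → 3 Cu(s) + 2 Ga^3+(aq); hence Q = [Ga^3+(aq)]^2 / [Cu^2+(aq)]^3 = 3.43×10^6 (log Q = 6.535).
E = E° − (0.0591/n)·log Q = +0.89 − (0.0591/6)(6.535) = +0.83 V.

+0.83 V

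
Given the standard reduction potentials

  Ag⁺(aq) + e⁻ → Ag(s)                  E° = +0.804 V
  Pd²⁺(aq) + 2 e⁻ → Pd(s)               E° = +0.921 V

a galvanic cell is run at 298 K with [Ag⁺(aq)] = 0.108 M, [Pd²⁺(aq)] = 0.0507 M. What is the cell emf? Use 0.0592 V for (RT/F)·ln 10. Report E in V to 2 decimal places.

+0.14 V

Since E°(Pd²⁺/Pd) > E°(Ag⁺/Ag), Pd²⁺/Pd serves as the cathode.
E°cell = E°cat − E°an = +0.921 − (+0.804) = +0.117 V; n = 2.
For the overall reaction Pd²⁺(aq) + 2 Ag(s) → Pd(s) + 2 Ag⁺(aq), Q = [Ag⁺(aq)]^2 / [Pd²⁺(aq)] = 0.23, giving log Q = −0.638.
E = E° − (0.0592/n)·log Q = +0.117 − (0.0592/2)(−0.638) = +0.14 V.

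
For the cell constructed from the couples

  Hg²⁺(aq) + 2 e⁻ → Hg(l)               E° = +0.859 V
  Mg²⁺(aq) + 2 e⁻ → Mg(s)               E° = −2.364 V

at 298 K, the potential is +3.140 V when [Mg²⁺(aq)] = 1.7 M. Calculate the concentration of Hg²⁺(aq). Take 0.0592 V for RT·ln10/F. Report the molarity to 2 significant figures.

0.0027 M

Hg²⁺/Hg is the cathode (higher E°); E°cell = +0.859 − (−2.364) = +3.223 V with n = 2.
From the Nernst equation, log Q = n(E° − E)/0.0592 = 2·(+3.223 − (+3.140))/0.0592 = 2.804.
The balanced reaction is Hg²⁺(aq) + Mg(s) → Hg(l) + Mg²⁺(aq), so Q = [Mg²⁺(aq)] / [Hg²⁺(aq)].
Solving for the unknown gives log [Hg²⁺(aq)] = −2.574, so [Hg²⁺(aq)] ≈ 0.0027 M.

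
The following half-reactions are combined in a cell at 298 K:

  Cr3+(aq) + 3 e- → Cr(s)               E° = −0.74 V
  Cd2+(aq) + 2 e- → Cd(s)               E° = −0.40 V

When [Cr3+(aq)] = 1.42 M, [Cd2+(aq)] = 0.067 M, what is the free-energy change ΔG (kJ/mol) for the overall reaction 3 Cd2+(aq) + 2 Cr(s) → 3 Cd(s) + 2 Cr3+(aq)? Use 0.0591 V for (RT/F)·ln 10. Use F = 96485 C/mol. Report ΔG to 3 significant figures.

E°cell = −0.40 − (−0.74) = +0.34 V; the balanced reaction transfers n = 6 electrons.
Q = [Cr3+(aq)]^2 / [Cd2+(aq)]^3 = 6.7×10^3, so log Q = 3.826 and E = +0.34 − (0.0591/6)(3.826) = +0.3023 V.
Finally ΔG = −nFE = −(6)(96485 C/mol)(+0.3023 V) = −175 kJ/mol.

−175 kJ/mol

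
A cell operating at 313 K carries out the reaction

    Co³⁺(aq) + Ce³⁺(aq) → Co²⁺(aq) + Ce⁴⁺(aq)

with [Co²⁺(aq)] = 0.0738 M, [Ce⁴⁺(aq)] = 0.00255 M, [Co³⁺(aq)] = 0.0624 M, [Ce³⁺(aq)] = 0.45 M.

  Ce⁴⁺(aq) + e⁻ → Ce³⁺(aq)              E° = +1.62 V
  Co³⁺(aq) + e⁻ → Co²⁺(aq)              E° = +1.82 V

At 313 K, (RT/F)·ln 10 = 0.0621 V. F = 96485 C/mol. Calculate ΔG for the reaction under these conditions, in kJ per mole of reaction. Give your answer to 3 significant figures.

E°cell = +1.82 − (+1.62) = +0.20 V; the balanced reaction transfers n = 1 electron.
Here Q = ([Co²⁺(aq)]·[Ce⁴⁺(aq)]) / ([Co³⁺(aq)]·[Ce³⁺(aq)]) = 0.0067 (log Q = −2.174), giving E = +0.20 − (0.0621/1)·(−2.174) = +0.3350 V.
Finally ΔG = −nFE = −(1)(96485 C/mol)(+0.3350 V) = −32.3 kJ/mol.

−32.3 kJ/mol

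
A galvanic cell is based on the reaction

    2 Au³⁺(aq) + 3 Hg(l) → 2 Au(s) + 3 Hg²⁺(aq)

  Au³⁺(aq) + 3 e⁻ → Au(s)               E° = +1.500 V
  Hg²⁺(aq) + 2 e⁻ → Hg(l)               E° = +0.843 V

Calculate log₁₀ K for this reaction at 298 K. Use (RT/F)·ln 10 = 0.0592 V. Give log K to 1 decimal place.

log K = 66.6

The Au³⁺/Au couple is reduced (cathode); E°cell = +1.500 − (+0.843) = +0.657 V with n = 6.
At equilibrium E = 0, so log K = nE°cell / 0.0592 = (6)(+0.657) / 0.0592 = 66.6.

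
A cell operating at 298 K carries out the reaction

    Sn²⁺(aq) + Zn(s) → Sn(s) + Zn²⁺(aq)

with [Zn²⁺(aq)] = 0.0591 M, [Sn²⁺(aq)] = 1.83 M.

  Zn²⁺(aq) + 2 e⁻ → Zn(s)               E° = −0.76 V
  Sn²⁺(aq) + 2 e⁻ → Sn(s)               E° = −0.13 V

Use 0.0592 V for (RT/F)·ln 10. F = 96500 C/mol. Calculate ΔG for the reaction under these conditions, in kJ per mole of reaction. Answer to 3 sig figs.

−130 kJ/mol

The standard cell potential is −0.13 − (−0.76) = +0.63 V, with n = 2 electrons in the balanced equation.
The reaction quotient is [Zn²⁺(aq)] / [Sn²⁺(aq)] = 0.0323; by Nernst, E = +0.63 − (0.0592/2)(−1.491) = +0.6741 V.
Then ΔG = −nFE = −2 × 96500 × +0.6741 J/mol = −130 kJ/mol.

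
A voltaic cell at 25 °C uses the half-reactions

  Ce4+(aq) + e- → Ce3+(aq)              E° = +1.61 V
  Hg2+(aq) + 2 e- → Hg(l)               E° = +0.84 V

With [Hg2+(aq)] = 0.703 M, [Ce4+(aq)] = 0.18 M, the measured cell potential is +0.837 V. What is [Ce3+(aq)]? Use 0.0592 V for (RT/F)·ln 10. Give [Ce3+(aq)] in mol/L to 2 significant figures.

With Ce⁴⁺/Ce³⁺ at the cathode and Hg²⁺/Hg at the anode, E°cell = +1.61 − (+0.84) = +0.77 V (n = 2).
Rearranging E = E° − (0.0592/n)·log Q gives log Q = 2(+0.77 − (+0.837))/0.0592 = −2.264.
The balanced reaction is 2 Ce4+(aq) + Hg(l) → 2 Ce3+(aq) + Hg2+(aq), so Q = ([Ce3+(aq)]^2·[Hg2+(aq)]) / [Ce4+(aq)]^2.
Isolating [Ce3+(aq)] in Q = 10^{−2.264} yields log [Ce3+(aq)] = −1.800, i.e. 0.016 M.

0.016 M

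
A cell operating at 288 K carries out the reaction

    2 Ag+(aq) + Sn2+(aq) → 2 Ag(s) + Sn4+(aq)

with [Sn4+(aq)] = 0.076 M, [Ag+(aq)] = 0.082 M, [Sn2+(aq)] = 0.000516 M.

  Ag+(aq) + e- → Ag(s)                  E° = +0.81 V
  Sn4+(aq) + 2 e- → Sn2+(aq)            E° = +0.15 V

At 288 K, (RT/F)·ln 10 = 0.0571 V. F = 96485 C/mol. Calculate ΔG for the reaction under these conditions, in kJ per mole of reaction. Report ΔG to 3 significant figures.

With Ag⁺/Ag reduced at the cathode, E°cell = +0.81 − (+0.15) = +0.66 V and n = 2.
Q = [Sn4+(aq)] / ([Ag+(aq)]^2·[Sn2+(aq)]) = 2.19×10^4, so log Q = 4.341 and E = +0.66 − (0.0571/2)(4.341) = +0.5361 V.
ΔG = −nFE = −(2)(96485)(+0.5361) J/mol = −103 kJ/mol.

−103 kJ/mol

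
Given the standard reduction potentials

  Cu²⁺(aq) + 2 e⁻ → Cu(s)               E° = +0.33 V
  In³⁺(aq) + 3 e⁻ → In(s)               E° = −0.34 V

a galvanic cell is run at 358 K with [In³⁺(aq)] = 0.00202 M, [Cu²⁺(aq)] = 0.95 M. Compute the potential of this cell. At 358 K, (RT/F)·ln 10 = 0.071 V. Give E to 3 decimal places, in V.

+0.733 V

Cu²⁺/Cu is reduced (cathode, E° = +0.33 V) and In³⁺/In is oxidized (anode).
The standard potential is +0.33 − (−0.34) = +0.67 V and the balanced reaction transfers n = 6 electrons.
For the overall reaction 3 Cu²⁺(aq) + 2 In(s) → 3 Cu(s) + 2 In³⁺(aq), Q = [In³⁺(aq)]^2 / [Cu²⁺(aq)]^3 = 4.76×10^−6, giving log Q = −5.322.
E = E° − (0.071/n)·log Q = +0.67 − (0.071/6)(−5.322) = +0.733 V.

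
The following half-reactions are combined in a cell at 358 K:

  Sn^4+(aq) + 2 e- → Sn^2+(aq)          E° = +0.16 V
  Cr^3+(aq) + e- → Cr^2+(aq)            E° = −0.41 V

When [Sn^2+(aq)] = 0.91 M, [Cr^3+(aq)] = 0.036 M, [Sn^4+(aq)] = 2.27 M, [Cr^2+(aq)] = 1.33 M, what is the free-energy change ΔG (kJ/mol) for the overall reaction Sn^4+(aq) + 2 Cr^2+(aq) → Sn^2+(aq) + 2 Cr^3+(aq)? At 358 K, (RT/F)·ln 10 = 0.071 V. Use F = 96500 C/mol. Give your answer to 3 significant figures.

E°cell = +0.16 − (−0.41) = +0.57 V; the balanced reaction transfers n = 2 electrons.
Here Q = ([Sn^2+(aq)]·[Cr^3+(aq)]^2) / ([Sn^4+(aq)]·[Cr^2+(aq)]^2) = 0.000294 (log Q = −3.532), giving E = +0.57 − (0.071/2)·(−3.532) = +0.6954 V.
Finally ΔG = −nFE = −(2)(96500 C/mol)(+0.6954 V) = −134 kJ/mol.

−134 kJ/mol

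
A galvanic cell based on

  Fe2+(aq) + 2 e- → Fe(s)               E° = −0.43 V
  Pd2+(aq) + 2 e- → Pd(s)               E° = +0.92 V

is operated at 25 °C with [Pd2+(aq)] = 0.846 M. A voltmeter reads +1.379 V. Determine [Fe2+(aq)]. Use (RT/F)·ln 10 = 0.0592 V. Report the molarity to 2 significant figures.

0.089 M

With Pd²⁺/Pd at the cathode and Fe²⁺/Fe at the anode, E°cell = +0.92 − (−0.43) = +1.35 V (n = 2).
From the Nernst equation, log Q = n(E° − E)/0.0592 = 2·(+1.35 − (+1.379))/0.0592 = −0.980.
For Pd2+(aq) + Fe(s) → Pd(s) + Fe2+(aq), the reaction quotient is Q = [Fe2+(aq)] / [Pd2+(aq)].
Substituting the known concentrations and solving, log [Fe2+(aq)] = −1.053 and [Fe2+(aq)] = 0.089 M.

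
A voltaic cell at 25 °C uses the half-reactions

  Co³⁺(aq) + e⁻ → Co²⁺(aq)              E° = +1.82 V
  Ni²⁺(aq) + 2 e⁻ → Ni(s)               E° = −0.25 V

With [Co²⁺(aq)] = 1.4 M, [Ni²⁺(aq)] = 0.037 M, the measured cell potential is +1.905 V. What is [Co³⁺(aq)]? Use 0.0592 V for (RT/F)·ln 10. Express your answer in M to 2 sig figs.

0.00044 M

Co³⁺/Co²⁺ is the cathode (higher E°); E°cell = +1.82 − (−0.25) = +2.07 V with n = 2.
From the Nernst equation, log Q = n(E° − E)/0.0592 = 2·(+2.07 − (+1.905))/0.0592 = 5.574.
The balanced reaction is 2 Co³⁺(aq) + Ni(s) → 2 Co²⁺(aq) + Ni²⁺(aq), so Q = ([Co²⁺(aq)]^2·[Ni²⁺(aq)]) / [Co³⁺(aq)]^2.
Solving for the unknown gives log [Co³⁺(aq)] = −3.357, so [Co³⁺(aq)] ≈ 0.00044 M.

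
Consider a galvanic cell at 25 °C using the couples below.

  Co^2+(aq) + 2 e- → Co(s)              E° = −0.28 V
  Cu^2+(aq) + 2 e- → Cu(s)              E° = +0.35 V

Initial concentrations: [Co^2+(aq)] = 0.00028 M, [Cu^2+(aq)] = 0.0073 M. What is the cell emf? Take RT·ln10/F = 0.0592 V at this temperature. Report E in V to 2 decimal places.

+0.67 V

The Cu²⁺/Cu couple has the more positive E°, so it is the cathode; Co²⁺/Co is the anode.
E°cell = E°cat − E°an = +0.35 − (−0.28) = +0.63 V; n = 2.
Balancing gives Cu^2+(aq) + Co(s) → Cu(s) + Co^2+(aq); hence Q = [Co^2+(aq)] / [Cu^2+(aq)] = 0.0384 (log Q = −1.416).
E = E° − (0.0592/n)·log Q = +0.63 − (0.0592/2)(−1.416) = +0.67 V.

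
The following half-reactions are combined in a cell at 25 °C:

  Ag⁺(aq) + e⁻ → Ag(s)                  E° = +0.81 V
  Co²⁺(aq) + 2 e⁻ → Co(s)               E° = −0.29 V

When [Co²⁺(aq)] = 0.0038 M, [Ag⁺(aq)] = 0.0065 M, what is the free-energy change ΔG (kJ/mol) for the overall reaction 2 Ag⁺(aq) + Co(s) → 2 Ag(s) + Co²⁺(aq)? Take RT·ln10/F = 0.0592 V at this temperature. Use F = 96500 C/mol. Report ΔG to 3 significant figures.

With Ag⁺/Ag reduced at the cathode, E°cell = +0.81 − (−0.29) = +1.10 V and n = 2.
Here Q = [Co²⁺(aq)] / [Ag⁺(aq)]^2 = 89.9 (log Q = 1.954), giving E = +1.10 − (0.0592/2)·(1.954) = +1.0422 V.
ΔG = −nFE = −(2)(96500)(+1.0422) J/mol = −201 kJ/mol.

−201 kJ/mol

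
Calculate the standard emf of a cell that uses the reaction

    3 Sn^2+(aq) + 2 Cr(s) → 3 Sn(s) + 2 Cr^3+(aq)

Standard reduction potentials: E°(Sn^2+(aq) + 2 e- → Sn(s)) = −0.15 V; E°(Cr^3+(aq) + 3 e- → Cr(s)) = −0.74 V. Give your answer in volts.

+0.59 V

In the reaction as written, Sn^2+(aq) is reduced (cathode) and Cr^3+(aq) is produced by oxidation at the anode.
E°cell = E°(cathode) − E°(anode) = −0.15 − (−0.74) = +0.59 V.
The positive value indicates the reaction is spontaneous as written.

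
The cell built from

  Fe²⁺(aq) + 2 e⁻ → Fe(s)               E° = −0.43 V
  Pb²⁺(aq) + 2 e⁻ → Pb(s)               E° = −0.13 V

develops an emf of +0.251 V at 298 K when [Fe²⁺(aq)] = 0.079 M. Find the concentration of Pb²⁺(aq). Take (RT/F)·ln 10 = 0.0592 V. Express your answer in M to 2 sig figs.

With Pb²⁺/Pb at the cathode and Fe²⁺/Fe at the anode, E°cell = −0.13 − (−0.43) = +0.30 V (n = 2).
Since E = E° − (0.0592/n)·log Q, log Q = n(E° − E)/0.0592 = 1.655.
Balancing electrons gives Pb²⁺(aq) + Fe(s) → Pb(s) + Fe²⁺(aq); thus Q = [Fe²⁺(aq)] / [Pb²⁺(aq)].
Isolating [Pb²⁺(aq)] in Q = 10^{1.655} yields log [Pb²⁺(aq)] = −2.757, i.e. 0.0017 M.

0.0017 M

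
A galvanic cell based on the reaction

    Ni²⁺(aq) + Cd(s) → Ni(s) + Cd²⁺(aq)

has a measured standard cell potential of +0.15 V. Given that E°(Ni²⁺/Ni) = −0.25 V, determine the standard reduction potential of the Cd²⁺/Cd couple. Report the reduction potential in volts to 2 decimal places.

−0.40 V

In the reaction as written the Ni²⁺/Ni couple is reduced (cathode) and Cd²⁺/Cd is oxidized (anode), so E°cell = E°(Ni²⁺/Ni) − E°(Cd²⁺/Cd).
E°(Cd²⁺/Cd) = E°(cathode) − E°cell = −0.25 − (+0.15) = −0.40 V.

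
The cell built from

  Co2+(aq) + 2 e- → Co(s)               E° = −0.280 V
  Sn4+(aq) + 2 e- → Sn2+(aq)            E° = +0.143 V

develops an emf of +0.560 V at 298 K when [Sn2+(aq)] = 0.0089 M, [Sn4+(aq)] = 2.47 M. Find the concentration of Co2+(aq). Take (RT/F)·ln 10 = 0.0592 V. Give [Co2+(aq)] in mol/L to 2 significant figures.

Sn⁴⁺/Sn²⁺ is the cathode (higher E°); E°cell = +0.143 − (−0.280) = +0.423 V with n = 2.
Rearranging E = E° − (0.0592/n)·log Q gives log Q = 2(+0.423 − (+0.560))/0.0592 = −4.628.
For Sn4+(aq) + Co(s) → Sn2+(aq) + Co2+(aq), the reaction quotient is Q = ([Sn2+(aq)]·[Co2+(aq)]) / [Sn4+(aq)].
Solving for the unknown gives log [Co2+(aq)] = −2.185, so [Co2+(aq)] ≈ 0.0065 M.

0.0065 M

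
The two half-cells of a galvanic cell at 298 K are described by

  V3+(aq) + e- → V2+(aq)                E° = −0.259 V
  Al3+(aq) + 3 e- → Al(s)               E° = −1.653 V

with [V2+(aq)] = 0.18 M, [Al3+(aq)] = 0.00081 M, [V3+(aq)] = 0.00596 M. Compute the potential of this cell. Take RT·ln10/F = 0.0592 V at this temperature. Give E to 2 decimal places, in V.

+1.37 V

Since E°(V³⁺/V²⁺) > E°(Al³⁺/Al), V³⁺/V²⁺ serves as the cathode.
E°cell = −0.259 − (−1.653) = +1.394 V, with n = 3 electrons transferred.
Balancing gives 3 V3+(aq) + Al(s) → 3 V2+(aq) + Al3+(aq); hence Q = ([V2+(aq)]^3·[Al3+(aq)]) / [V3+(aq)]^3 = 22.3 (log Q = 1.349).
E = E° − (0.0592/n)·log Q = +1.394 − (0.0592/3)(1.349) = +1.37 V.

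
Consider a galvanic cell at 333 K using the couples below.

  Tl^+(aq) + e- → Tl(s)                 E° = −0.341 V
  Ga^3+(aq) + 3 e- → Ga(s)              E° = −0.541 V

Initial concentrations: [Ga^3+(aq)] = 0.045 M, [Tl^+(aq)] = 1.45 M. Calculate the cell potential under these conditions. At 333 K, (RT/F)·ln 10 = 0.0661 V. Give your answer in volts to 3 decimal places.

Since E°(Tl⁺/Tl) > E°(Ga³⁺/Ga), Tl⁺/Tl serves as the cathode.
The standard potential is −0.341 − (−0.541) = +0.200 V and the balanced reaction transfers n = 3 electrons.
The balanced reaction is 3 Tl^+(aq) + Ga(s) → 3 Tl(s) + Ga^3+(aq), so Q = [Ga^3+(aq)] / [Tl^+(aq)]^3 = 0.0148 and log Q = −1.831.
E = E° − (0.0661/n)·log Q = +0.200 − (0.0661/3)(−1.831) = +0.240 V.

+0.240 V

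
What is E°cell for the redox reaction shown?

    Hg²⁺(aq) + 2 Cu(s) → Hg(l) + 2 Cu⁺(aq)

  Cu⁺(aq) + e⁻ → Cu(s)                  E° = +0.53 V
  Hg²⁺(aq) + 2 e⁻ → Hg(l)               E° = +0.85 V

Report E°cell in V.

Hg²⁺(aq) gains electrons, so the Hg²⁺/Hg couple is the cathode; the Cu⁺/Cu couple is the anode.
E°cell = E°(cathode) − E°(anode) = +0.85 − (+0.53) = +0.32 V.
The positive value indicates the reaction is spontaneous as written.

+0.32 V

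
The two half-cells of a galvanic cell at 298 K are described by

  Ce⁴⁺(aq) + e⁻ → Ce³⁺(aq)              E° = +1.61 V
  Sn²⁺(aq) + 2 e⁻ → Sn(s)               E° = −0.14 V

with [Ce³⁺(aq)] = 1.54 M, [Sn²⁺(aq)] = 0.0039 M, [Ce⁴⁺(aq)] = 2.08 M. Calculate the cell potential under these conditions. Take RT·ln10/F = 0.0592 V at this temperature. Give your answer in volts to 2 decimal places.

+1.83 V

Ce⁴⁺/Ce³⁺ is reduced (cathode, E° = +1.61 V) and Sn²⁺/Sn is oxidized (anode).
E°cell = +1.61 − (−0.14) = +1.75 V, with n = 2 electrons transferred.
The balanced reaction is 2 Ce⁴⁺(aq) + Sn(s) → 2 Ce³⁺(aq) + Sn²⁺(aq), so Q = ([Ce³⁺(aq)]^2·[Sn²⁺(aq)]) / [Ce⁴⁺(aq)]^2 = 0.00214 and log Q = −2.670.
By the Nernst equation, E = +1.75 − (0.0592/2)·(−2.670) = +1.83 V.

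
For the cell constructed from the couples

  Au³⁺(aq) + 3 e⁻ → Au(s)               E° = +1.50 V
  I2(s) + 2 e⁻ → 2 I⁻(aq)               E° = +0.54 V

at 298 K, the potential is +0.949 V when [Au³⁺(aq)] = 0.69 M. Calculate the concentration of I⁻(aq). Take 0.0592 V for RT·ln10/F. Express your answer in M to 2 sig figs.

0.74 M

The Au³⁺/Au couple has the larger reduction potential, so it is the cathode: E°cell = +1.50 − (+0.54) = +0.96 V and n = 6.
Since E = E° − (0.0592/n)·log Q, log Q = n(E° − E)/0.0592 = 1.115.
For 2 Au³⁺(aq) + 6 I⁻(aq) → 2 Au(s) + 3 I2(s), the reaction quotient is Q = 1 / ([Au³⁺(aq)]^2·[I⁻(aq)]^6).
Solving for the unknown gives log [I⁻(aq)] = −0.132, so [I⁻(aq)] ≈ 0.74 M.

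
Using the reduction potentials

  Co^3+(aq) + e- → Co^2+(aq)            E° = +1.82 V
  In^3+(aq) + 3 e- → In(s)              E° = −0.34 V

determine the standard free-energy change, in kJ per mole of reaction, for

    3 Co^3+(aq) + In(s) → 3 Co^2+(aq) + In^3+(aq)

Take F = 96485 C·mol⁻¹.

−625 kJ/mol

In the reaction as written Co^3+(aq) is reduced, so the Co³⁺/Co²⁺ couple is the cathode and In³⁺/In is the anode.
E°cell = +1.82 − (−0.34) = +2.16 V; balancing electrons gives n = 3.
ΔG° = −nFE°cell = −(3)(96485)(+2.16) J/mol = −625 kJ/mol.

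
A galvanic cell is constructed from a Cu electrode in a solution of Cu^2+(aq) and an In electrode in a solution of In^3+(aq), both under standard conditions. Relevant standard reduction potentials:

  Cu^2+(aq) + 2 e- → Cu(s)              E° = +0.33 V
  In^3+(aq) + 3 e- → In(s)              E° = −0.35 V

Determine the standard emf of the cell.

+0.68 V

The Cu²⁺/Cu couple has the higher E°, so Cu ion is reduced (cathode) and In is oxidized (anode).
E°cell = E°(cathode) − E°(anode) = +0.33 − (−0.35) = +0.68 V.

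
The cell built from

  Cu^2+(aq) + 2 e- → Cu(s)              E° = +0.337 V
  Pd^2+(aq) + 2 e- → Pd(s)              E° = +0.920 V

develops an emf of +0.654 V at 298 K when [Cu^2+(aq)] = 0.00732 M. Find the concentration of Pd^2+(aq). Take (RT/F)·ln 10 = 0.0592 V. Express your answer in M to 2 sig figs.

1.8 M

Pd²⁺/Pd is the cathode (higher E°); E°cell = +0.920 − (+0.337) = +0.583 V with n = 2.
Since E = E° − (0.0592/n)·log Q, log Q = n(E° − E)/0.0592 = −2.399.
The balanced reaction is Pd^2+(aq) + Cu(s) → Pd(s) + Cu^2+(aq), so Q = [Cu^2+(aq)] / [Pd^2+(aq)].
Isolating [Pd^2+(aq)] in Q = 10^{−2.399} yields log [Pd^2+(aq)] = 0.264, i.e. 1.8 M.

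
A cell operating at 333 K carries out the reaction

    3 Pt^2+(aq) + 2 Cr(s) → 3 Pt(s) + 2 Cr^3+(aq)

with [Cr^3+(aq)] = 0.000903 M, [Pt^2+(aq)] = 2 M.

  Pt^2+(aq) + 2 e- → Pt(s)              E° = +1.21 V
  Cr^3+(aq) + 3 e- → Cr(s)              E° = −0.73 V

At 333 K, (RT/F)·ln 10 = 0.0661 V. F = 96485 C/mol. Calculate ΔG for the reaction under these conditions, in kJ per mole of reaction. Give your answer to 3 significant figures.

The standard cell potential is +1.21 − (−0.73) = +1.94 V, with n = 6 electrons in the balanced equation.
The reaction quotient is [Cr^3+(aq)]^2 / [Pt^2+(aq)]^3 = 1.02×10^−7; by Nernst, E = +1.94 − (0.0661/6)(−6.992) = +2.0170 V.
Finally ΔG = −nFE = −(6)(96485 C/mol)(+2.0170 V) = −1170 kJ/mol.

−1170 kJ/mol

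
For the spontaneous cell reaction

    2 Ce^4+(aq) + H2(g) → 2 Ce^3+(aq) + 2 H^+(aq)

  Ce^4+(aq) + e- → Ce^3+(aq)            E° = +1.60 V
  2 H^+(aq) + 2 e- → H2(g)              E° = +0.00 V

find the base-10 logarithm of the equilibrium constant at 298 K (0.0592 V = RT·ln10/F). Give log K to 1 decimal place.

log K = 54.1

The Ce⁴⁺/Ce³⁺ couple is reduced (cathode); E°cell = +1.60 − (+0.00) = +1.60 V with n = 2.
At equilibrium E = 0, so log K = nE°cell / 0.0592 = (2)(+1.60) / 0.0592 = 54.1.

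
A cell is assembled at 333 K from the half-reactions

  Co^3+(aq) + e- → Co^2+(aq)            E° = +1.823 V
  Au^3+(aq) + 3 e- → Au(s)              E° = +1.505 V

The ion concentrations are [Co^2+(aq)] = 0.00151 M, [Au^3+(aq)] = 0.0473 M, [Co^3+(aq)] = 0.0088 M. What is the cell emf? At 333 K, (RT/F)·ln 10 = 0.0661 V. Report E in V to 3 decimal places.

+0.398 V

Since E°(Co³⁺/Co²⁺) > E°(Au³⁺/Au), Co³⁺/Co²⁺ serves as the cathode.
The standard potential is +1.823 − (+1.505) = +0.318 V and the balanced reaction transfers n = 3 electrons.
Balancing gives 3 Co^3+(aq) + Au(s) → 3 Co^2+(aq) + Au^3+(aq); hence Q = ([Co^2+(aq)]^3·[Au^3+(aq)]) / [Co^3+(aq)]^3 = 0.000239 (log Q = −3.622).
Applying E = E° − (RT ln10/nF)·log Q gives +0.318 − (0.0661/3)(−3.622) = +0.398 V.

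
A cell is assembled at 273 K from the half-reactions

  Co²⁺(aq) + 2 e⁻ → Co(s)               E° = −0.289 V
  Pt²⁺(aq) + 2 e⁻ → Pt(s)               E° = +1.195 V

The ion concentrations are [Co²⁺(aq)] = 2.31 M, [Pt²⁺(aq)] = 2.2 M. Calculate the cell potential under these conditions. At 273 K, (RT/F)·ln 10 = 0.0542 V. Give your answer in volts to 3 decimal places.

Since E°(Pt²⁺/Pt) > E°(Co²⁺/Co), Pt²⁺/Pt serves as the cathode.
E°cell = E°cat − E°an = +1.195 − (−0.289) = +1.484 V; n = 2.
Balancing gives Pt²⁺(aq) + Co(s) → Pt(s) + Co²⁺(aq); hence Q = [Co²⁺(aq)] / [Pt²⁺(aq)] = 1.05 (log Q = 0.021).
By the Nernst equation, E = +1.484 − (0.0542/2)·(0.021) = +1.483 V.

+1.483 V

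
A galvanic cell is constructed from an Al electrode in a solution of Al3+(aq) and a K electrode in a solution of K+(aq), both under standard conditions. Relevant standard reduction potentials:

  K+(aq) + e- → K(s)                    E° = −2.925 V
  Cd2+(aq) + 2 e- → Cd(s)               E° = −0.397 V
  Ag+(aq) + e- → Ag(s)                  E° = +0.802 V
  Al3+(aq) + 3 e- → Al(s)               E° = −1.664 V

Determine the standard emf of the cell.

+1.261 V

The Al³⁺/Al couple has the higher E°, so Al ion is reduced (cathode) and K is oxidized (anode).
E°cell = E°(cathode) − E°(anode) = −1.664 − (−2.925) = +1.261 V.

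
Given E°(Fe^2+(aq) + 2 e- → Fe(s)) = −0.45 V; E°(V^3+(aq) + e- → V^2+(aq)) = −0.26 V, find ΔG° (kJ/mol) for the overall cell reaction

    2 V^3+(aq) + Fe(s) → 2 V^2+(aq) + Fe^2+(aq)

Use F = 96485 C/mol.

In the reaction as written V^3+(aq) is reduced, so the V³⁺/V²⁺ couple is the cathode and Fe²⁺/Fe is the anode.
E°cell = −0.26 − (−0.45) = +0.19 V; balancing electrons gives n = 2.
ΔG° = −nFE°cell = −(2)(96485)(+0.19) J/mol = −36.7 kJ/mol.

−36.7 kJ/mol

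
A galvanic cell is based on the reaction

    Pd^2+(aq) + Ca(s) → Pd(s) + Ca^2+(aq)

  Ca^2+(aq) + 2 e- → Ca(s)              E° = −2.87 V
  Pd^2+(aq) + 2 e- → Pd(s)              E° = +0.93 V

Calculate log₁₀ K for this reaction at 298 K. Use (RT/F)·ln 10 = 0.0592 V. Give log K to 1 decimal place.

The Pd²⁺/Pd couple is reduced (cathode); E°cell = +0.93 − (−2.87) = +3.80 V with n = 2.
At equilibrium E = 0, so log K = nE°cell / 0.0592 = (2)(+3.80) / 0.0592 = 128.4.

log K = 128.4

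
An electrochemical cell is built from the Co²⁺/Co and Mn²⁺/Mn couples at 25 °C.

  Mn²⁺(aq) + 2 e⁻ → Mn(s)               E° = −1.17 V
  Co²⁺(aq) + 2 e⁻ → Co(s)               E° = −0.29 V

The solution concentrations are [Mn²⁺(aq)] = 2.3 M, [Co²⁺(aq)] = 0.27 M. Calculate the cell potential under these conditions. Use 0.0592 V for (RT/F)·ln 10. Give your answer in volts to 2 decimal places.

+0.85 V

The Co²⁺/Co couple has the more positive E°, so it is the cathode; Mn²⁺/Mn is the anode.
E°cell = −0.29 − (−1.17) = +0.88 V, with n = 2 electrons transferred.
For the overall reaction Co²⁺(aq) + Mn(s) → Co(s) + Mn²⁺(aq), Q = [Mn²⁺(aq)] / [Co²⁺(aq)] = 8.52, giving log Q = 0.930.
Applying E = E° − (RT ln10/nF)·log Q gives +0.88 − (0.0592/2)(0.930) = +0.85 V.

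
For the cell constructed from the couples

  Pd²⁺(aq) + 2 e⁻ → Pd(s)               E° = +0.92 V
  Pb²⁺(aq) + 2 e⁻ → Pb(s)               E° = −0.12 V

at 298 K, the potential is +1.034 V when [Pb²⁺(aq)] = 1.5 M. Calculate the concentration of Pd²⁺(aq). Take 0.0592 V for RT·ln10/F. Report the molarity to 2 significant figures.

Pd²⁺/Pd is the cathode (higher E°); E°cell = +0.92 − (−0.12) = +1.04 V with n = 2.
From the Nernst equation, log Q = n(E° − E)/0.0592 = 2·(+1.04 − (+1.034))/0.0592 = 0.203.
For Pd²⁺(aq) + Pb(s) → Pd(s) + Pb²⁺(aq), the reaction quotient is Q = [Pb²⁺(aq)] / [Pd²⁺(aq)].
Isolating [Pd²⁺(aq)] in Q = 10^{0.203} yields log [Pd²⁺(aq)] = −0.027, i.e. 0.94 M.

0.94 M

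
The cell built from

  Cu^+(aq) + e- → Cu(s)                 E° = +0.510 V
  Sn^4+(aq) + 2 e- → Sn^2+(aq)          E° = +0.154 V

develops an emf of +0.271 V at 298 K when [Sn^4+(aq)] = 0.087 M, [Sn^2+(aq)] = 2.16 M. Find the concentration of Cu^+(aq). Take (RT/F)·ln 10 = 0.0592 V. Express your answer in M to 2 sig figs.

The Cu⁺/Cu couple has the larger reduction potential, so it is the cathode: E°cell = +0.510 − (+0.154) = +0.356 V and n = 2.
From the Nernst equation, log Q = n(E° − E)/0.0592 = 2·(+0.356 − (+0.271))/0.0592 = 2.872.
Balancing electrons gives 2 Cu^+(aq) + Sn^2+(aq) → 2 Cu(s) + Sn^4+(aq); thus Q = [Sn^4+(aq)] / ([Cu^+(aq)]^2·[Sn^2+(aq)]).
Solving for the unknown gives log [Cu^+(aq)] = −2.133, so [Cu^+(aq)] ≈ 0.0074 M.

0.0074 M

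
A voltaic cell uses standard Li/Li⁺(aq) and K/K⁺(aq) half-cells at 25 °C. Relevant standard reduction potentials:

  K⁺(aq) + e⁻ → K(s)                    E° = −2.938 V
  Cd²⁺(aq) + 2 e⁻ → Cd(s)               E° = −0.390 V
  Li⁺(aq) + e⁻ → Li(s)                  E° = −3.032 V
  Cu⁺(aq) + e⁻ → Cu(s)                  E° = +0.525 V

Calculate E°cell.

+0.094 V

Of the two couples in this cell, the one with the more positive reduction potential is reduced at the cathode: here that is K⁺/K (−2.938 V); Li⁺/Li (−3.032 V) is the anode.
E°cell = E°(cathode) − E°(anode) = −2.938 − (−3.032) = +0.094 V.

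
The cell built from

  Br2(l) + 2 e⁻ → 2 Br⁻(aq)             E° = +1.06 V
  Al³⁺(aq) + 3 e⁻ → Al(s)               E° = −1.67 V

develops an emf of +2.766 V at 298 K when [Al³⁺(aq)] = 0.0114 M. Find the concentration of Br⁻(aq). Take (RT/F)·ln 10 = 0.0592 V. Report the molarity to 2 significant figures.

The Br₂/Br⁻ couple has the larger reduction potential, so it is the cathode: E°cell = +1.06 − (−1.67) = +2.73 V and n = 6.
Since E = E° − (0.0592/n)·log Q, log Q = n(E° − E)/0.0592 = −3.649.
Balancing electrons gives 3 Br2(l) + 2 Al(s) → 6 Br⁻(aq) + 2 Al³⁺(aq); thus Q = [Br⁻(aq)]^6·[Al³⁺(aq)]^2.
Isolating [Br⁻(aq)] in Q = 10^{−3.649} yields log [Br⁻(aq)] = 0.040, i.e. 1.1 M.

1.1 M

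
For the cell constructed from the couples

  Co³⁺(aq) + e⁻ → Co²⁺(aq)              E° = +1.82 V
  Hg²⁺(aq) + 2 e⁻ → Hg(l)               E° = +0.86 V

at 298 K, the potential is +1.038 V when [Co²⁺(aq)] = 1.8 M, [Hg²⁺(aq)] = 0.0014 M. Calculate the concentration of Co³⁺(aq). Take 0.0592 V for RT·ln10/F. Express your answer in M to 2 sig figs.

1.4 M

The Co³⁺/Co²⁺ couple has the larger reduction potential, so it is the cathode: E°cell = +1.82 − (+0.86) = +0.96 V and n = 2.
From the Nernst equation, log Q = n(E° − E)/0.0592 = 2·(+0.96 − (+1.038))/0.0592 = −2.635.
For 2 Co³⁺(aq) + Hg(l) → 2 Co²⁺(aq) + Hg²⁺(aq), the reaction quotient is Q = ([Co²⁺(aq)]^2·[Hg²⁺(aq)]) / [Co³⁺(aq)]^2.
Solving for the unknown gives log [Co³⁺(aq)] = 0.146, so [Co³⁺(aq)] ≈ 1.4 M.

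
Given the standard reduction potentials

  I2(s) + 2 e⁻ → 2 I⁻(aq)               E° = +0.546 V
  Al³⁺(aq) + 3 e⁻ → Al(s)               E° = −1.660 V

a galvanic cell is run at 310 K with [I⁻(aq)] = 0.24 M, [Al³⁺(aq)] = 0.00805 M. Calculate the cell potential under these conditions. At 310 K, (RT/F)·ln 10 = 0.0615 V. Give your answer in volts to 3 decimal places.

+2.287 V

The I₂/I⁻ couple has the more positive E°, so it is the cathode; Al³⁺/Al is the anode.
The standard potential is +0.546 − (−1.660) = +2.206 V and the balanced reaction transfers n = 6 electrons.
Balancing gives 3 I2(s) + 2 Al(s) → 6 I⁻(aq) + 2 Al³⁺(aq); hence Q = [I⁻(aq)]^6·[Al³⁺(aq)]^2 = 1.24×10^−8 (log Q = −7.907).
E = E° − (0.0615/n)·log Q = +2.206 − (0.0615/6)(−7.907) = +2.287 V.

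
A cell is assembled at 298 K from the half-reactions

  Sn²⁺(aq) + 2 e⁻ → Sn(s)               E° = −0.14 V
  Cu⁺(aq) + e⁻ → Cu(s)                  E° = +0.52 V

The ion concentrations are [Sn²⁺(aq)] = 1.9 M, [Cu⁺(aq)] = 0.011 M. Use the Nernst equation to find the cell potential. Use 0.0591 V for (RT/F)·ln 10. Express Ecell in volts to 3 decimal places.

Since E°(Cu⁺/Cu) > E°(Sn²⁺/Sn), Cu⁺/Cu serves as the cathode.
E°cell = E°cat − E°an = +0.52 − (−0.14) = +0.66 V; n = 2.
Balancing gives 2 Cu⁺(aq) + Sn(s) → 2 Cu(s) + Sn²⁺(aq); hence Q = [Sn²⁺(aq)] / [Cu⁺(aq)]^2 = 1.57×10^4 (log Q = 4.196).
By the Nernst equation, E = +0.66 − (0.0591/2)·(4.196) = +0.536 V.

+0.536 V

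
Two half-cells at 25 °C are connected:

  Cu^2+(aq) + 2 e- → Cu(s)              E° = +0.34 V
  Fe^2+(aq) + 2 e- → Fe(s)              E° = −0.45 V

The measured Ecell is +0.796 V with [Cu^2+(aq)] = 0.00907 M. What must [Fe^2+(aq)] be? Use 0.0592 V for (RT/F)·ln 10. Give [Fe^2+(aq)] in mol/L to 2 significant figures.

With Cu²⁺/Cu at the cathode and Fe²⁺/Fe at the anode, E°cell = +0.34 − (−0.45) = +0.79 V (n = 2).
Rearranging E = E° − (0.0592/n)·log Q gives log Q = 2(+0.79 − (+0.796))/0.0592 = −0.203.
The balanced reaction is Cu^2+(aq) + Fe(s) → Cu(s) + Fe^2+(aq), so Q = [Fe^2+(aq)] / [Cu^2+(aq)].
Isolating [Fe^2+(aq)] in Q = 10^{−0.203} yields log [Fe^2+(aq)] = −2.245, i.e. 0.0057 M.

0.0057 M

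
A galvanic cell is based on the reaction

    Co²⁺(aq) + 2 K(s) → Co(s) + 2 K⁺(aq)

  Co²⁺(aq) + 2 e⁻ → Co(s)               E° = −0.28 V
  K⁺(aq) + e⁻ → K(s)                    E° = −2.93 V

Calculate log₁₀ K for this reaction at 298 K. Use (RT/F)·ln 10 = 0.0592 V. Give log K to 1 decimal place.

log K = 89.5

The Co²⁺/Co couple is reduced (cathode); E°cell = −0.28 − (−2.93) = +2.65 V with n = 2.
At equilibrium E = 0, so log K = nE°cell / 0.0592 = (2)(+2.65) / 0.0592 = 89.5.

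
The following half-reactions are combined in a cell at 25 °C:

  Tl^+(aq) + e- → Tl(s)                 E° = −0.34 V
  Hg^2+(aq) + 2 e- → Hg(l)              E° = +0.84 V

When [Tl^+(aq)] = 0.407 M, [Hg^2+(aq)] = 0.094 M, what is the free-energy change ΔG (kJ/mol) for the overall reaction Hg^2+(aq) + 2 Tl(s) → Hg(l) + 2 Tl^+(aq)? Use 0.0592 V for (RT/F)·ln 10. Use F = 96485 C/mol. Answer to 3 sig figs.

The standard cell potential is +0.84 − (−0.34) = +1.18 V, with n = 2 electrons in the balanced equation.
The reaction quotient is [Tl^+(aq)]^2 / [Hg^2+(aq)] = 1.76; by Nernst, E = +1.18 − (0.0592/2)(0.246) = +1.1727 V.
ΔG = −nFE = −(2)(96485)(+1.1727) J/mol = −226 kJ/mol.

−226 kJ/mol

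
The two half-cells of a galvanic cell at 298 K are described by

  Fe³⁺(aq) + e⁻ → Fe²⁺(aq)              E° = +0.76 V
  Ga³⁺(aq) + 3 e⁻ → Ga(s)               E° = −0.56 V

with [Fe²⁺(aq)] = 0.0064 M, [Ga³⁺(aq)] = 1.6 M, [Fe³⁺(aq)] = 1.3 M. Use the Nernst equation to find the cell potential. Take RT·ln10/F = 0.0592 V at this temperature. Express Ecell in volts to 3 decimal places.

Fe³⁺/Fe²⁺ is reduced (cathode, E° = +0.76 V) and Ga³⁺/Ga is oxidized (anode).
E°cell = E°cat − E°an = +0.76 − (−0.56) = +1.32 V; n = 3.
For the overall reaction 3 Fe³⁺(aq) + Ga(s) → 3 Fe²⁺(aq) + Ga³⁺(aq), Q = ([Fe²⁺(aq)]^3·[Ga³⁺(aq)]) / [Fe³⁺(aq)]^3 = 1.91×10^−7, giving log Q = −6.719.
E = E° − (0.0592/n)·log Q = +1.32 − (0.0592/3)(−6.719) = +1.453 V.

+1.453 V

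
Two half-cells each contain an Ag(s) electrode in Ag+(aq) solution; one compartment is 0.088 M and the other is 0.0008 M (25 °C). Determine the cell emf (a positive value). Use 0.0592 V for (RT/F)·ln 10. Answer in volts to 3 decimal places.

For a concentration cell E°cell = 0, since both electrodes use the same couple.
The compartment with the higher Ag+(aq) concentration (0.088 M) acts as the cathode; ions are reduced there and produced at the dilute (0.0008 M) anode.
With n = 1, Ecell = −(0.0592/1)·log([dilute]/[conc]) = −(0.0592/1)·log(0.0008/0.088) = +0.121 V.

0.121 V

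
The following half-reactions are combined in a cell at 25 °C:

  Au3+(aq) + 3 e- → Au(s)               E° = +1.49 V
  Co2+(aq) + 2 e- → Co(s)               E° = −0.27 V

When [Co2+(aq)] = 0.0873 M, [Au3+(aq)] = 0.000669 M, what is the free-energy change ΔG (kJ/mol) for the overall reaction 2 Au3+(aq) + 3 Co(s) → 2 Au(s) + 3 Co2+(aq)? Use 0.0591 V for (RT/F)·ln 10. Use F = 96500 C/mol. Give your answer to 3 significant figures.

With Au³⁺/Au reduced at the cathode, E°cell = +1.49 − (−0.27) = +1.76 V and n = 6.
Q = [Co2+(aq)]^3 / [Au3+(aq)]^2 = 1.49×10^3, so log Q = 3.172 and E = +1.76 − (0.0591/6)(3.172) = +1.7288 V.
Then ΔG = −nFE = −6 × 96500 × +1.7288 J/mol = −1000 kJ/mol.

−1000 kJ/mol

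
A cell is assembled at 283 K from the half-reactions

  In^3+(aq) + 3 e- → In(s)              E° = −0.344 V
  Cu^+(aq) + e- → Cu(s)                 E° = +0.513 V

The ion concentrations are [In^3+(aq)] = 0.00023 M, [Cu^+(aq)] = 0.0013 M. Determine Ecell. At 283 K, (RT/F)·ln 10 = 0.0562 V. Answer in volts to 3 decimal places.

Since E°(Cu⁺/Cu) > E°(In³⁺/In), Cu⁺/Cu serves as the cathode.
E°cell = E°cat − E°an = +0.513 − (−0.344) = +0.857 V; n = 3.
The balanced reaction is 3 Cu^+(aq) + In(s) → 3 Cu(s) + In^3+(aq), so Q = [In^3+(aq)] / [Cu^+(aq)]^3 = 1.05×10^5 and log Q = 5.020.
E = E° − (0.0562/n)·log Q = +0.857 − (0.0562/3)(5.020) = +0.763 V.

+0.763 V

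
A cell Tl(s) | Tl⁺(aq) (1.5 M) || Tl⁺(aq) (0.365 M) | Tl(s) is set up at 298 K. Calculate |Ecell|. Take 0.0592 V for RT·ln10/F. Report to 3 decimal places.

0.036 V

For a concentration cell E°cell = 0, since both electrodes use the same couple.
The compartment with the higher Tl⁺(aq) concentration (1.5 M) acts as the cathode; ions are reduced there and produced at the dilute (0.365 M) anode.
With n = 1, Ecell = −(0.0592/1)·log([dilute]/[conc]) = −(0.0592/1)·log(0.365/1.5) = +0.036 V.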